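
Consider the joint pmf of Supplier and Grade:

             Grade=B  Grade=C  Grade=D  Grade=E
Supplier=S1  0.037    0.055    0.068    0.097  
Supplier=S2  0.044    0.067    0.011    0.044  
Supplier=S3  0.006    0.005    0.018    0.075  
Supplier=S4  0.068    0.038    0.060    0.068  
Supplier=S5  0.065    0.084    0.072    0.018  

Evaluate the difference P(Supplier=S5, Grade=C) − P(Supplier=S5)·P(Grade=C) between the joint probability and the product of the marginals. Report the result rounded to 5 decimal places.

P(Supplier=S5) = 0.065 + 0.084 + 0.072 + 0.018 = 0.239.
P(Grade=C) = 0.055 + 0.067 + 0.005 + 0.038 + 0.084 = 0.249.
P(Supplier=S5, Grade=C) − P(Supplier=S5)P(Grade=C) = 0.084 − 0.239×0.249 = 0.02449.

0.02449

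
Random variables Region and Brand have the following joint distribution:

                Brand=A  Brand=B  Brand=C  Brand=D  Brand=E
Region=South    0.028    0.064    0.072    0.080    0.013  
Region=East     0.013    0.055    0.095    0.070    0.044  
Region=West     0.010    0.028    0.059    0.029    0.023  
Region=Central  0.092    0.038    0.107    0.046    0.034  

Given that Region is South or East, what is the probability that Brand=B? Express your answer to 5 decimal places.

P(Region=South) = 0.028 + 0.064 + 0.072 + 0.080 + 0.013 = 0.257.
P(Region=East) = 0.013 + 0.055 + 0.095 + 0.070 + 0.044 = 0.277.
P(Region ∈ {South, East}) = 0.257 + 0.277 = 0.534; P(Brand=B, Region ∈ {South, East}) = 0.064 + 0.055 = 0.119.
P(Brand=B | Region ∈ {South, East}) = 0.119/0.534 = 0.22285.

0.22285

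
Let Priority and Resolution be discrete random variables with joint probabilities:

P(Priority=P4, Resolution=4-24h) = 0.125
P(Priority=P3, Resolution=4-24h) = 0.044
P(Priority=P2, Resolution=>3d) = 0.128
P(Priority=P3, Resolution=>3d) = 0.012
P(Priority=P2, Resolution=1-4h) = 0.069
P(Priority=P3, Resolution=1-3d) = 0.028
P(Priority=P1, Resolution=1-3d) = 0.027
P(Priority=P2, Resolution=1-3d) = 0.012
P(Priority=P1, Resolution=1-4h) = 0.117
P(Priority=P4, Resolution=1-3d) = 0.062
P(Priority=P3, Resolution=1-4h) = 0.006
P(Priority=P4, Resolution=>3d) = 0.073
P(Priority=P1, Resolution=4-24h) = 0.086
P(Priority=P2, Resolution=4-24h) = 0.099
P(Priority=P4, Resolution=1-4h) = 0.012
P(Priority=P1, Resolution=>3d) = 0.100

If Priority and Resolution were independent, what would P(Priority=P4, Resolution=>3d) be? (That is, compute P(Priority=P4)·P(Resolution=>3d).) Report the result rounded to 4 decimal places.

0.0851

P(Priority=P4) = 0.012 + 0.125 + 0.062 + 0.073 = 0.272.
P(Resolution=>3d) = 0.100 + 0.128 + 0.012 + 0.073 = 0.313.
Product: 0.272 × 0.313 = 0.0851.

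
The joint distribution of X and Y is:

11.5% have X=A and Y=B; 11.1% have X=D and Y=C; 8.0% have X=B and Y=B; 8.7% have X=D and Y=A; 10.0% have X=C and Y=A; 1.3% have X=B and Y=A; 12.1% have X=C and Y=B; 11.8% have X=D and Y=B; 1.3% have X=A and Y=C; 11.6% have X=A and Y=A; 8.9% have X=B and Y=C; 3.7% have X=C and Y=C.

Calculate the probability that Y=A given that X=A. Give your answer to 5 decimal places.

P(X=A) = 0.116 + 0.115 + 0.013 = 0.244.
P(Y=A | X=A) = 0.116/0.244 = 0.47541.

0.47541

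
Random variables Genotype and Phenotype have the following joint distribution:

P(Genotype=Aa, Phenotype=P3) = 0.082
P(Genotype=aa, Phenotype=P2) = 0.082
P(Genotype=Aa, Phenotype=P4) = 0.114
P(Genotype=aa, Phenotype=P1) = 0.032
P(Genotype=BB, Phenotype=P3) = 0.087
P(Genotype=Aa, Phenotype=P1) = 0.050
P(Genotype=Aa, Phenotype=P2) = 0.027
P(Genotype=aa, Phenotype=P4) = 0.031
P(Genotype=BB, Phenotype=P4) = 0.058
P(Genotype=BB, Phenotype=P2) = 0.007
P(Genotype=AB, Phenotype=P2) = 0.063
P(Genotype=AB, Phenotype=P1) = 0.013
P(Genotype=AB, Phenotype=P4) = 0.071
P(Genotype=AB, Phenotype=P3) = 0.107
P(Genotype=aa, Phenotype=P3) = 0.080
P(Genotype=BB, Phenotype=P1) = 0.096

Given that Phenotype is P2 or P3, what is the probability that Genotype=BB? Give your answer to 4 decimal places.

P(Phenotype=P2) = 0.027 + 0.082 + 0.063 + 0.007 = 0.179.
P(Phenotype=P3) = 0.082 + 0.080 + 0.107 + 0.087 = 0.356.
P(Phenotype ∈ {P2, P3}) = 0.179 + 0.356 = 0.535; P(Genotype=BB, Phenotype ∈ {P2, P3}) = 0.007 + 0.087 = 0.094.
P(Genotype=BB | Phenotype ∈ {P2, P3}) = 0.094/0.535 = 0.1757.

0.1757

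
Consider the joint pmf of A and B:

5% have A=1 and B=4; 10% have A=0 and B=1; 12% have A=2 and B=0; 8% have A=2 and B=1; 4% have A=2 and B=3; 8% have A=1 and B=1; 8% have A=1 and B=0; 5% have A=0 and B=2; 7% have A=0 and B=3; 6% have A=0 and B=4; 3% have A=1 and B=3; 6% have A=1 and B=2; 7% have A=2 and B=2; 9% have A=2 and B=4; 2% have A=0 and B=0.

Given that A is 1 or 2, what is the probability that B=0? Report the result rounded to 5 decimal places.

P(A=1) = 0.08 + 0.08 + 0.06 + 0.03 + 0.05 = 0.30.
P(A=2) = 0.12 + 0.08 + 0.07 + 0.04 + 0.09 = 0.40.
P(A ∈ {1, 2}) = 0.30 + 0.40 = 0.70; P(B=0, A ∈ {1, 2}) = 0.08 + 0.12 = 0.20.
P(B=0 | A ∈ {1, 2}) = 0.20/0.70 = 0.28571.

0.28571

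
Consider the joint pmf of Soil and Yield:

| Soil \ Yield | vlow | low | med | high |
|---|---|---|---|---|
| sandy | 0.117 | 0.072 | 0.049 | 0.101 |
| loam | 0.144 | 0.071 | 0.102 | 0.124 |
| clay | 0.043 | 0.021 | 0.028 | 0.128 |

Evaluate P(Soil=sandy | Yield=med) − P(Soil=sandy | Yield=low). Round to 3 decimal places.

-0.165

P(Yield=med) = 0.049 + 0.102 + 0.028 = 0.179; P(Soil=sandy | Yield=med) = 0.049/0.179 = 0.2737.
P(Yield=low) = 0.072 + 0.071 + 0.021 = 0.164; P(Soil=sandy | Yield=low) = 0.072/0.164 = 0.4390.
Difference = -0.165.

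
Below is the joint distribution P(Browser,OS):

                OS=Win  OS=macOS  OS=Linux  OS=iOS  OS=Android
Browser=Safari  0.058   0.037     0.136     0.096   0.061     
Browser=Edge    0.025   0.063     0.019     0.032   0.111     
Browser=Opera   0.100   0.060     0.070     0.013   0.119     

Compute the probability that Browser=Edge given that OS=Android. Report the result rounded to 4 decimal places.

P(OS=Android) = 0.061 + 0.111 + 0.119 = 0.291.
P(Browser=Edge | OS=Android) = 0.111/0.291 = 0.3814.

0.3814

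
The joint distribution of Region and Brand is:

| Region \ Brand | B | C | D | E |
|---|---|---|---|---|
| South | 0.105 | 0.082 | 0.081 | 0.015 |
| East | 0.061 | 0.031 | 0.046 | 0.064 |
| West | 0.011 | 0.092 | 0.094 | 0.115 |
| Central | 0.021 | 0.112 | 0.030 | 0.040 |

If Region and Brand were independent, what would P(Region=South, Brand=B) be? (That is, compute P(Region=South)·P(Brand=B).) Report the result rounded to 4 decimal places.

0.0560

P(Region=South) = 0.105 + 0.082 + 0.081 + 0.015 = 0.283.
P(Brand=B) = 0.105 + 0.061 + 0.011 + 0.021 = 0.198.
Product: 0.283 × 0.198 = 0.0560.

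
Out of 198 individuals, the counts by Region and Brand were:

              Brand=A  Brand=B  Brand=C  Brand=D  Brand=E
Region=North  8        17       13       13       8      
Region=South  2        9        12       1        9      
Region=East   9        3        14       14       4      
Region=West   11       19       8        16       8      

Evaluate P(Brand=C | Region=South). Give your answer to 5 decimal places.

Total with Region=South: 2 + 9 + 12 + 1 + 9 = 33.
P(Brand=C | Region=South) = 12/33 = 0.36364.

0.36364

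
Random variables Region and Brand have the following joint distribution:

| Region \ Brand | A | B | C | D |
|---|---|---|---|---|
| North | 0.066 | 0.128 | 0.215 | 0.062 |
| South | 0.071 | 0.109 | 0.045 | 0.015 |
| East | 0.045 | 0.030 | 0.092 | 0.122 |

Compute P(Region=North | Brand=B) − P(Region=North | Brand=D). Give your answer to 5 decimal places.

P(Brand=B) = 0.128 + 0.109 + 0.030 = 0.267; P(Region=North | Brand=B) = 0.128/0.267 = 0.479401.
P(Brand=D) = 0.062 + 0.015 + 0.122 = 0.199; P(Region=North | Brand=D) = 0.062/0.199 = 0.311558.
Difference = 0.16784.

0.16784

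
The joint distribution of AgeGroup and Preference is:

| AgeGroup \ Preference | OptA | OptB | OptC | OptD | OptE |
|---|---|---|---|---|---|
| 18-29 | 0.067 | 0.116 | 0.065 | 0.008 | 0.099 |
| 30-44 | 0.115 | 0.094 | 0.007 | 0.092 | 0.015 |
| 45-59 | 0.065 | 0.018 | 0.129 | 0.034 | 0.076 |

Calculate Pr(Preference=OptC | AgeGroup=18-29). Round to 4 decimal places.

P(AgeGroup=18-29) = 0.067 + 0.116 + 0.065 + 0.008 + 0.099 = 0.355.
P(Preference=OptC | AgeGroup=18-29) = 0.065/0.355 = 0.1831.

0.1831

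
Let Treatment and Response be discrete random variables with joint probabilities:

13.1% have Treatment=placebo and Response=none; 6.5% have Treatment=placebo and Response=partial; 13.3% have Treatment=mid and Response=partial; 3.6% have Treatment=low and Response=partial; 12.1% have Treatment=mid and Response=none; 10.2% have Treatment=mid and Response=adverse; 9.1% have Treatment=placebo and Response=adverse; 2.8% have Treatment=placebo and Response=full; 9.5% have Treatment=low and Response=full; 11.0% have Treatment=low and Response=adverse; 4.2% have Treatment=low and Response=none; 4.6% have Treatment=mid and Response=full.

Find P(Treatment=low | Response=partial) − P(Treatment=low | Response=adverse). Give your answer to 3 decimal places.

P(Response=partial) = 0.065 + 0.036 + 0.133 = 0.234; P(Treatment=low | Response=partial) = 0.036/0.234 = 0.1538.
P(Response=adverse) = 0.091 + 0.110 + 0.102 = 0.303; P(Treatment=low | Response=adverse) = 0.110/0.303 = 0.3630.
Difference = -0.209.

-0.209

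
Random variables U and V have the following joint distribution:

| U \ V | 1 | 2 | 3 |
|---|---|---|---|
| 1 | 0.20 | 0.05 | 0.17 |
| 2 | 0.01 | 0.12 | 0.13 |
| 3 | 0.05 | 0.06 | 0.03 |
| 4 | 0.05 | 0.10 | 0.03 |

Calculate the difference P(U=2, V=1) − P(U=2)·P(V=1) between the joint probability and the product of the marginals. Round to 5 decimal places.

-0.07060

P(U=2) = 0.01 + 0.12 + 0.13 = 0.26.
P(V=1) = 0.20 + 0.01 + 0.05 + 0.05 = 0.31.
P(U=2, V=1) − P(U=2)P(V=1) = 0.01 − 0.26×0.31 = -0.07060.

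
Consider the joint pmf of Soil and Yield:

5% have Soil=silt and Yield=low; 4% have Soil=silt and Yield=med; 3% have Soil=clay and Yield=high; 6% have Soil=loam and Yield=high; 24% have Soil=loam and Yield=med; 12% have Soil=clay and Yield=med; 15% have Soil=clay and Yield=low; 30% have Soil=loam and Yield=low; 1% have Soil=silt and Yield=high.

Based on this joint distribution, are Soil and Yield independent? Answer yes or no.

Every cell satisfies P(Soil,Yield) = P(Soil)·P(Yield). For instance P(Soil=clay) = 0.30, P(Yield=high) = 0.10, and 0.30×0.10 = 0.03 matches the joint entry. So Soil and Yield are independent.

yes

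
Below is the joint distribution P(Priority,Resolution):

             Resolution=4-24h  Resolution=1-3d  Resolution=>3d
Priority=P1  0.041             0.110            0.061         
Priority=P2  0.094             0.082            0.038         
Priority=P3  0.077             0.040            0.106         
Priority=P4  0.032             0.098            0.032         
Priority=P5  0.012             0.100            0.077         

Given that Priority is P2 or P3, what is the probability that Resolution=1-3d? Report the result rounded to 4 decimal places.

P(Priority=P2) = 0.094 + 0.082 + 0.038 = 0.214.
P(Priority=P3) = 0.077 + 0.040 + 0.106 = 0.223.
P(Priority ∈ {P2, P3}) = 0.214 + 0.223 = 0.437; P(Resolution=1-3d, Priority ∈ {P2, P3}) = 0.082 + 0.040 = 0.122.
P(Resolution=1-3d | Priority ∈ {P2, P3}) = 0.122/0.437 = 0.2792.

0.2792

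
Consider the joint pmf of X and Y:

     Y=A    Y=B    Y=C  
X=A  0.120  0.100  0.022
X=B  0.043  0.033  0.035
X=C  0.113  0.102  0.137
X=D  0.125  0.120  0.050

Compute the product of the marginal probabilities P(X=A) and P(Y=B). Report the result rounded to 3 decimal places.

0.086

P(X=A) = 0.120 + 0.100 + 0.022 = 0.242.
P(Y=B) = 0.100 + 0.033 + 0.102 + 0.120 = 0.355.
Product: 0.242 × 0.355 = 0.086.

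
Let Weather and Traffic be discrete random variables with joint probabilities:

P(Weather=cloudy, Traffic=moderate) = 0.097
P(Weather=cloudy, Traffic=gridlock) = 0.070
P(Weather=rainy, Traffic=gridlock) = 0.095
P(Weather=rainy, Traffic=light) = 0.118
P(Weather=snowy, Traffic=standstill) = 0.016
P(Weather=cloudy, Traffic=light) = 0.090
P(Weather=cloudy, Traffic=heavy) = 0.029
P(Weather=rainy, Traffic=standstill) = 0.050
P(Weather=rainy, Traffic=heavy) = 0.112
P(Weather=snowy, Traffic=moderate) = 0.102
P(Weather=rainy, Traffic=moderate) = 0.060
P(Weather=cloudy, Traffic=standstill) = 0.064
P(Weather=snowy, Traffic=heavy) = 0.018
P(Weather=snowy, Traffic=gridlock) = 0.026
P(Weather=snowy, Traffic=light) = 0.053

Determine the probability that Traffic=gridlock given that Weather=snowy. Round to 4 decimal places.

0.1209

P(Weather=snowy) = 0.053 + 0.102 + 0.018 + 0.026 + 0.016 = 0.215.
P(Traffic=gridlock | Weather=snowy) = 0.026/0.215 = 0.1209.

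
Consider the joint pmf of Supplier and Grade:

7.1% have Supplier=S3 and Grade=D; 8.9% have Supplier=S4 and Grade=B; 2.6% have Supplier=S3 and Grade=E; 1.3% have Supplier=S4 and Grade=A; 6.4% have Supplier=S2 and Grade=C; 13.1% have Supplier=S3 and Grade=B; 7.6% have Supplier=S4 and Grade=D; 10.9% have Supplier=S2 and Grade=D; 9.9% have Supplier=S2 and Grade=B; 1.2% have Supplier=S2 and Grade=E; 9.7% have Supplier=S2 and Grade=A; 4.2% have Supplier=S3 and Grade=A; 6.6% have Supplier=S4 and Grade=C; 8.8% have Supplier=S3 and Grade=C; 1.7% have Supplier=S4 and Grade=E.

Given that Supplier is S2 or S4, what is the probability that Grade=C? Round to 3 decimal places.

P(Supplier=S2) = 0.097 + 0.099 + 0.064 + 0.109 + 0.012 = 0.381.
P(Supplier=S4) = 0.013 + 0.089 + 0.066 + 0.076 + 0.017 = 0.261.
P(Supplier ∈ {S2, S4}) = 0.381 + 0.261 = 0.642; P(Grade=C, Supplier ∈ {S2, S4}) = 0.064 + 0.066 = 0.130.
P(Grade=C | Supplier ∈ {S2, S4}) = 0.130/0.642 = 0.202.

0.202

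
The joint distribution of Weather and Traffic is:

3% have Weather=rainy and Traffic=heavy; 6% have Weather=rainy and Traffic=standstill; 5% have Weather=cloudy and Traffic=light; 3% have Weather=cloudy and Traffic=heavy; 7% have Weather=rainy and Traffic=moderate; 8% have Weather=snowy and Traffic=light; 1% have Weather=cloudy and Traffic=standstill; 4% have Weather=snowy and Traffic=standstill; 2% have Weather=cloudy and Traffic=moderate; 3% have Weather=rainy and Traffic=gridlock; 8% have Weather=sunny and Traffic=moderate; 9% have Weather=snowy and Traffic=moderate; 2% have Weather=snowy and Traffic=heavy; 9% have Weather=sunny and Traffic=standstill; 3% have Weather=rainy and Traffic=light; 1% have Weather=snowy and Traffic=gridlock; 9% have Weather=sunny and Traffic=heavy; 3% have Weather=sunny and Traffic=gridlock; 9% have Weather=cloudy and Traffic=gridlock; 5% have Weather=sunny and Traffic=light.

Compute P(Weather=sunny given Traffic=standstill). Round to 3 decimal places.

P(Traffic=standstill) = 0.09 + 0.01 + 0.06 + 0.04 = 0.20.
P(Weather=sunny | Traffic=standstill) = 0.09/0.20 = 0.450.

0.450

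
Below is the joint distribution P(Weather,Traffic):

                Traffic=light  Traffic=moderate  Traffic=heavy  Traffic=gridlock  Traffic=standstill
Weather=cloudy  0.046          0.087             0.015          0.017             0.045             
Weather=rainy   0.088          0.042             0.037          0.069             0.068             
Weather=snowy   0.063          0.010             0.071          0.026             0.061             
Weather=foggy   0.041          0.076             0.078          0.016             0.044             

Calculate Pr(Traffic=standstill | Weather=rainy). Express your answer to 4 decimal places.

0.2237

P(Weather=rainy) = 0.088 + 0.042 + 0.037 + 0.069 + 0.068 = 0.304.
P(Traffic=standstill | Weather=rainy) = 0.068/0.304 = 0.2237.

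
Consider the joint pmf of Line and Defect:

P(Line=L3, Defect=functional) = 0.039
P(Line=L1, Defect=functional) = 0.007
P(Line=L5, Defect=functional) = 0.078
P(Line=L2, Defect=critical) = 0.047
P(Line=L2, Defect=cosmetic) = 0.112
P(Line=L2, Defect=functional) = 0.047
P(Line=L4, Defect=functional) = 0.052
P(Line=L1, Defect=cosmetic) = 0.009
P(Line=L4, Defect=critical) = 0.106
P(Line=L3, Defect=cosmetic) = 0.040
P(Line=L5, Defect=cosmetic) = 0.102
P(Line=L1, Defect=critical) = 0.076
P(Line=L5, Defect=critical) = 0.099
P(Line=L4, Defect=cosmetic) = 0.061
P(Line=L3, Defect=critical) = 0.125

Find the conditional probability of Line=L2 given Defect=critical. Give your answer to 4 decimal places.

P(Defect=critical) = 0.076 + 0.047 + 0.125 + 0.106 + 0.099 = 0.453.
P(Line=L2 | Defect=critical) = 0.047/0.453 = 0.1038.

0.1038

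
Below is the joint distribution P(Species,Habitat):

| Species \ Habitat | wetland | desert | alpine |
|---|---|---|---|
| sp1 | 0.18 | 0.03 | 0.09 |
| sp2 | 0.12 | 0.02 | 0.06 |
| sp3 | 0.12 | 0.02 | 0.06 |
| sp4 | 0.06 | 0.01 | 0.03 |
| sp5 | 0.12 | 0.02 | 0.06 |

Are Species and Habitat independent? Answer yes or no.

yes

Every cell satisfies P(Species,Habitat) = P(Species)·P(Habitat). For instance P(Species=sp1) = 0.30, P(Habitat=desert) = 0.10, and 0.30×0.10 = 0.03 matches the joint entry. So Species and Habitat are independent.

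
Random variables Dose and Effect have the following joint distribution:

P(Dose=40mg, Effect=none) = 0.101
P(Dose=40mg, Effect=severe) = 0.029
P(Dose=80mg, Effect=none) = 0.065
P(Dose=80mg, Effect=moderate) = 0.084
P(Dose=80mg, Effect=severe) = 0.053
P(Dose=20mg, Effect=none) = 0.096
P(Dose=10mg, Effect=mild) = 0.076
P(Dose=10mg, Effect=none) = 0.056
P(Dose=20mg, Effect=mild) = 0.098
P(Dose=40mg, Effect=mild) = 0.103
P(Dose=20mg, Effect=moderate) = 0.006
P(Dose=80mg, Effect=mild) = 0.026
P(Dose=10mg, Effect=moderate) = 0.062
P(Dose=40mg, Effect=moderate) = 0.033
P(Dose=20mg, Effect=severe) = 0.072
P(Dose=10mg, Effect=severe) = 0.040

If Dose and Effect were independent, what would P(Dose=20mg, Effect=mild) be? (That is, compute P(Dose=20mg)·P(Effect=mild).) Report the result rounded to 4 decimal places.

0.0824

P(Dose=20mg) = 0.096 + 0.098 + 0.006 + 0.072 = 0.272.
P(Effect=mild) = 0.076 + 0.098 + 0.103 + 0.026 = 0.303.
Product: 0.272 × 0.303 = 0.0824.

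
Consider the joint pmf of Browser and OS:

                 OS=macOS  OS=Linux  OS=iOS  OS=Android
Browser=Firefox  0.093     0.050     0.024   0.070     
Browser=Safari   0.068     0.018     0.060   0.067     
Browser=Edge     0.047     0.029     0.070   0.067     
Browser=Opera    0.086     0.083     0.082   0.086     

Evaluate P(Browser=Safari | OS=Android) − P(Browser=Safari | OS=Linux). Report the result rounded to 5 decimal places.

P(OS=Android) = 0.070 + 0.067 + 0.067 + 0.086 = 0.290; P(Browser=Safari | OS=Android) = 0.067/0.290 = 0.231034.
P(OS=Linux) = 0.050 + 0.018 + 0.029 + 0.083 = 0.180; P(Browser=Safari | OS=Linux) = 0.018/0.180 = 0.100000.
Difference = 0.13103.

0.13103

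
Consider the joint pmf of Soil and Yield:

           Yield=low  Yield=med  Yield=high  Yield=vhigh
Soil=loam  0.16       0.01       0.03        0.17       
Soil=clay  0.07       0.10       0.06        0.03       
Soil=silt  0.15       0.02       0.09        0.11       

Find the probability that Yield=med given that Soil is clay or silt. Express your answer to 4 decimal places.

0.1905

P(Soil=clay) = 0.07 + 0.10 + 0.06 + 0.03 = 0.26.
P(Soil=silt) = 0.15 + 0.02 + 0.09 + 0.11 = 0.37.
P(Soil ∈ {clay, silt}) = 0.26 + 0.37 = 0.63; P(Yield=med, Soil ∈ {clay, silt}) = 0.10 + 0.02 = 0.12.
P(Yield=med | Soil ∈ {clay, silt}) = 0.12/0.63 = 0.1905.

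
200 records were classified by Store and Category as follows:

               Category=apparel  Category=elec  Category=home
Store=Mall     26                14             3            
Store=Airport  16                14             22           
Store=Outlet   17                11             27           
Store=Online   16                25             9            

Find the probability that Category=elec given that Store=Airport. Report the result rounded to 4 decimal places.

Total with Store=Airport: 16 + 14 + 22 = 52.
P(Category=elec | Store=Airport) = 14/52 = 0.2692.

0.2692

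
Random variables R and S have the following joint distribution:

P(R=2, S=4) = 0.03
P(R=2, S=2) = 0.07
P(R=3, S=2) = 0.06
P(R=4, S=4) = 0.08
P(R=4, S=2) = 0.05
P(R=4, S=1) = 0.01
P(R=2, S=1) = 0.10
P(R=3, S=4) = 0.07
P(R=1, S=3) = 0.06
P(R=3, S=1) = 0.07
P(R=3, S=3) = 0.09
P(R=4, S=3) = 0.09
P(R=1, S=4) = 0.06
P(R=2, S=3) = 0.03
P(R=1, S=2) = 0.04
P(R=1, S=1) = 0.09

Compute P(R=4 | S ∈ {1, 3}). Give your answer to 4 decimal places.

P(S=1) = 0.09 + 0.10 + 0.07 + 0.01 = 0.27.
P(S=3) = 0.06 + 0.03 + 0.09 + 0.09 = 0.27.
P(S ∈ {1, 3}) = 0.27 + 0.27 = 0.54; P(R=4, S ∈ {1, 3}) = 0.01 + 0.09 = 0.10.
P(R=4 | S ∈ {1, 3}) = 0.10/0.54 = 0.1852.

0.1852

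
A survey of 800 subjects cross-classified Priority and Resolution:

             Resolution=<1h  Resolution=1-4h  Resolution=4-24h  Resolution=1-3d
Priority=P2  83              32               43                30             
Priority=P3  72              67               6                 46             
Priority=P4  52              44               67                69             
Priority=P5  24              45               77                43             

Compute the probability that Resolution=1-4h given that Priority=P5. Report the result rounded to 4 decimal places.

Total with Priority=P5: 24 + 45 + 77 + 43 = 189.
P(Resolution=1-4h | Priority=P5) = 45/189 = 0.2381.

0.2381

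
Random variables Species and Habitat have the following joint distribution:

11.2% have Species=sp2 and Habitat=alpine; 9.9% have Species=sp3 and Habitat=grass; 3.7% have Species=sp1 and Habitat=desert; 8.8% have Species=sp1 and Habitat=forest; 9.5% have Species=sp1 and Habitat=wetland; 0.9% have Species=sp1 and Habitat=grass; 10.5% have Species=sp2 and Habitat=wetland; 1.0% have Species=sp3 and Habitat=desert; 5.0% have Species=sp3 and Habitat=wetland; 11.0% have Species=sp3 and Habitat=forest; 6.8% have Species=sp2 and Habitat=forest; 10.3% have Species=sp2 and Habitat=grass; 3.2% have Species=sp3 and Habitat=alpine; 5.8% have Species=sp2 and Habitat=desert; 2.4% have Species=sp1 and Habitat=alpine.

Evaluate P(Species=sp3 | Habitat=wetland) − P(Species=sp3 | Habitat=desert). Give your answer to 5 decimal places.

P(Habitat=wetland) = 0.095 + 0.105 + 0.050 = 0.250; P(Species=sp3 | Habitat=wetland) = 0.050/0.250 = 0.200000.
P(Habitat=desert) = 0.037 + 0.058 + 0.010 = 0.105; P(Species=sp3 | Habitat=desert) = 0.010/0.105 = 0.095238.
Difference = 0.10476.

0.10476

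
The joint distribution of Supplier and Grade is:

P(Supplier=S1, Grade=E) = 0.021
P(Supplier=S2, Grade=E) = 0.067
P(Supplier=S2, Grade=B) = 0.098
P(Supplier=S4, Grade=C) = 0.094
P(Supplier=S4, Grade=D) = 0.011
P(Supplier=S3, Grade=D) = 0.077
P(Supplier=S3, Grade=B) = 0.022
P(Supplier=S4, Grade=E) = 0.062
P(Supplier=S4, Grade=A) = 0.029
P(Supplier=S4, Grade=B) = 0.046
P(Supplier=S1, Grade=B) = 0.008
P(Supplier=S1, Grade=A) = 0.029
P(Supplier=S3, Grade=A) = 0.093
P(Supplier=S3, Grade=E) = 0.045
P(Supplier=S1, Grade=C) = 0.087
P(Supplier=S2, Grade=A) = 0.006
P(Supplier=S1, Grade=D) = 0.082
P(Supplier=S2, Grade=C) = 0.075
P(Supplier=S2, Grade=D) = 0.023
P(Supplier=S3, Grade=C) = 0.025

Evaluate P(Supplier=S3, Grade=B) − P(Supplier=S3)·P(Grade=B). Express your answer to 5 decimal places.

-0.02359

P(Supplier=S3) = 0.093 + 0.022 + 0.025 + 0.077 + 0.045 = 0.262.
P(Grade=B) = 0.008 + 0.098 + 0.022 + 0.046 = 0.174.
P(Supplier=S3, Grade=B) − P(Supplier=S3)P(Grade=B) = 0.022 − 0.262×0.174 = -0.02359.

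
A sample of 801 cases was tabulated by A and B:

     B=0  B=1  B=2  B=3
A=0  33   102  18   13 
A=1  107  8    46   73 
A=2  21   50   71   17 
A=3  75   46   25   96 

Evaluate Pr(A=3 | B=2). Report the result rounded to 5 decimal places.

Total with B=2: 18 + 46 + 71 + 25 = 160.
P(A=3 | B=2) = 25/160 = 0.15625.

0.15625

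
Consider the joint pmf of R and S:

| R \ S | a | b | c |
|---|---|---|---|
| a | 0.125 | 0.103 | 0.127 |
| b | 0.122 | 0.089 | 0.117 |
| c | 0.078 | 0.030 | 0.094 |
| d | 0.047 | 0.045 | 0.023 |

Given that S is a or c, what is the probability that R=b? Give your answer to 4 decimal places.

0.3261

P(S=a) = 0.125 + 0.122 + 0.078 + 0.047 = 0.372.
P(S=c) = 0.127 + 0.117 + 0.094 + 0.023 = 0.361.
P(S ∈ {a, c}) = 0.372 + 0.361 = 0.733; P(R=b, S ∈ {a, c}) = 0.122 + 0.117 = 0.239.
P(R=b | S ∈ {a, c}) = 0.239/0.733 = 0.3261.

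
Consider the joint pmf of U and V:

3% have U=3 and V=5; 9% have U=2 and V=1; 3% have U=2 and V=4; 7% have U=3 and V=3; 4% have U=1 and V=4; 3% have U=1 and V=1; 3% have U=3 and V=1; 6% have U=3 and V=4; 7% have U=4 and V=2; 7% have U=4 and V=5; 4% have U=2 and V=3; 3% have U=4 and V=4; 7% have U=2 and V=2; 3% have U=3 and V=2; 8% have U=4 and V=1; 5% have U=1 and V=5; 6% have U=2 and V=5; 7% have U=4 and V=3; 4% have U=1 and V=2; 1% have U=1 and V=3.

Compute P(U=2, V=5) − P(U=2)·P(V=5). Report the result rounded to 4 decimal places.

P(U=2) = 0.09 + 0.07 + 0.04 + 0.03 + 0.06 = 0.29.
P(V=5) = 0.05 + 0.06 + 0.03 + 0.07 = 0.21.
P(U=2, V=5) − P(U=2)P(V=5) = 0.06 − 0.29×0.21 = -0.0009.

-0.0009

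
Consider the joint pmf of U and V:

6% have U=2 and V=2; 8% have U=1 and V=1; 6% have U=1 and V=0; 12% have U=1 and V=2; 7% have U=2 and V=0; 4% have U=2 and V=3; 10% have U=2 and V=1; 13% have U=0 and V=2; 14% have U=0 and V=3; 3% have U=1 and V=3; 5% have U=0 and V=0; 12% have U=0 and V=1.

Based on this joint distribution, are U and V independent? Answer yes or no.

no

P(U=0) = 0.44 and P(V=3) = 0.21, so their product is 0.0924, but P(U=0, V=3) = 0.14. Since these differ, U and V are not independent.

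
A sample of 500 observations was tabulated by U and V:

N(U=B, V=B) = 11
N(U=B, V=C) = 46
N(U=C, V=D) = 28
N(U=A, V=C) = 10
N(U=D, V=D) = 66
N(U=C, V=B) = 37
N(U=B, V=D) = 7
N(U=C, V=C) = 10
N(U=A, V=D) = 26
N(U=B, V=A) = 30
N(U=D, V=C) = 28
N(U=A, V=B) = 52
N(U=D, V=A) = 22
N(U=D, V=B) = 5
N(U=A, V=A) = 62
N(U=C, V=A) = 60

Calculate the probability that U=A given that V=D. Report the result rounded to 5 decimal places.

0.20472

Total with V=D: 26 + 7 + 28 + 66 = 127.
P(U=A | V=D) = 26/127 = 0.20472.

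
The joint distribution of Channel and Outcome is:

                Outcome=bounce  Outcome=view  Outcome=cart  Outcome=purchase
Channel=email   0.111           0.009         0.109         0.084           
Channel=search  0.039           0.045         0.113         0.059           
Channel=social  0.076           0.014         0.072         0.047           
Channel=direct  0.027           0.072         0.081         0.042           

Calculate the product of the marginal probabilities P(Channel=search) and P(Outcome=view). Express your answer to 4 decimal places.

0.0358

P(Channel=search) = 0.039 + 0.045 + 0.113 + 0.059 = 0.256.
P(Outcome=view) = 0.009 + 0.045 + 0.014 + 0.072 = 0.140.
Product: 0.256 × 0.140 = 0.0358.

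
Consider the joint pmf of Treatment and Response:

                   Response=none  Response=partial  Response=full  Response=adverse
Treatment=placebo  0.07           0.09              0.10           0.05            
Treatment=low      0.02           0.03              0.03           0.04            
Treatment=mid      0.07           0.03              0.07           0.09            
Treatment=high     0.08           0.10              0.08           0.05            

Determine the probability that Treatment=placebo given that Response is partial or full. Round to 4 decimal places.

P(Response=partial) = 0.09 + 0.03 + 0.03 + 0.10 = 0.25.
P(Response=full) = 0.10 + 0.03 + 0.07 + 0.08 = 0.28.
P(Response ∈ {partial, full}) = 0.25 + 0.28 = 0.53; P(Treatment=placebo, Response ∈ {partial, full}) = 0.09 + 0.10 = 0.19.
P(Treatment=placebo | Response ∈ {partial, full}) = 0.19/0.53 = 0.3585.

0.3585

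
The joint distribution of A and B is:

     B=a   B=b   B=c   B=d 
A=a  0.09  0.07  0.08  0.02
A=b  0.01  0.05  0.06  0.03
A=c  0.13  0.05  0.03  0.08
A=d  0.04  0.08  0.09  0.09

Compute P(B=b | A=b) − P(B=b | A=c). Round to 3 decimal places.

0.161

P(A=b) = 0.01 + 0.05 + 0.06 + 0.03 = 0.15; P(B=b | A=b) = 0.05/0.15 = 0.3333.
P(A=c) = 0.13 + 0.05 + 0.03 + 0.08 = 0.29; P(B=b | A=c) = 0.05/0.29 = 0.1724.
Difference = 0.161.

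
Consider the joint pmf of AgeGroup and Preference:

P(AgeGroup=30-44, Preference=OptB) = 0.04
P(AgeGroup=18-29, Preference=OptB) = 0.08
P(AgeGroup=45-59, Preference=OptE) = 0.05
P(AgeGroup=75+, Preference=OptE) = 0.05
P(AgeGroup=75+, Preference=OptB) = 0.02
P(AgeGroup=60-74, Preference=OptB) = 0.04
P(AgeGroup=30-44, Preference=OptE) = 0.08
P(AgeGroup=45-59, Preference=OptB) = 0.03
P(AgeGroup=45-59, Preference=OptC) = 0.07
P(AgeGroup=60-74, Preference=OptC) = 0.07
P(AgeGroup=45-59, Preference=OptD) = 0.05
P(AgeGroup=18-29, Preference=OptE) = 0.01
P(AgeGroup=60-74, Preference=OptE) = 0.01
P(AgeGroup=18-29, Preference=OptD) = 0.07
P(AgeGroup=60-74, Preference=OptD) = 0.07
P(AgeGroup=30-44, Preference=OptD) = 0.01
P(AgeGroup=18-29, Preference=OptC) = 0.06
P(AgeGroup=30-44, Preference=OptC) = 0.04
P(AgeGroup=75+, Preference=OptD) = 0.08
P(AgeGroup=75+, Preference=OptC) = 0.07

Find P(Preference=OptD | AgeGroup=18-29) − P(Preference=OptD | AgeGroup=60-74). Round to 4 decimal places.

P(AgeGroup=18-29) = 0.08 + 0.06 + 0.07 + 0.01 = 0.22; P(Preference=OptD | AgeGroup=18-29) = 0.07/0.22 = 0.31818.
P(AgeGroup=60-74) = 0.04 + 0.07 + 0.07 + 0.01 = 0.19; P(Preference=OptD | AgeGroup=60-74) = 0.07/0.19 = 0.36842.
Difference = -0.0502.

-0.0502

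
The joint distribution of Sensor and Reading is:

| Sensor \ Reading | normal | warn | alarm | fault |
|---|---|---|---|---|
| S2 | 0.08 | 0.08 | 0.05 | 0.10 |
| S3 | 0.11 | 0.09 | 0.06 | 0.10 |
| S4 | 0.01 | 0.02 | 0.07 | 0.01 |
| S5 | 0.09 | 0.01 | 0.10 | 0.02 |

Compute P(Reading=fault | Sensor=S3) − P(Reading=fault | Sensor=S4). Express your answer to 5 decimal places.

P(Sensor=S3) = 0.11 + 0.09 + 0.06 + 0.10 = 0.36; P(Reading=fault | Sensor=S3) = 0.10/0.36 = 0.277778.
P(Sensor=S4) = 0.01 + 0.02 + 0.07 + 0.01 = 0.11; P(Reading=fault | Sensor=S4) = 0.01/0.11 = 0.090909.
Difference = 0.18687.

0.18687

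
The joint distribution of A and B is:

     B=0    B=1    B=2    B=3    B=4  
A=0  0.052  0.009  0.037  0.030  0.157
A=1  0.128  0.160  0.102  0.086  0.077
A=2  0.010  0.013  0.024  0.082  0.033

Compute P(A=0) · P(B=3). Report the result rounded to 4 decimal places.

P(A=0) = 0.052 + 0.009 + 0.037 + 0.030 + 0.157 = 0.285.
P(B=3) = 0.030 + 0.086 + 0.082 = 0.198.
Product: 0.285 × 0.198 = 0.0564.

0.0564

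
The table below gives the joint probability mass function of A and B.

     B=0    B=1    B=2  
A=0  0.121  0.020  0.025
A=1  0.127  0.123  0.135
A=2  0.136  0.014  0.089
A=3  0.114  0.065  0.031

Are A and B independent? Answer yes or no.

P(A=1) = 0.385 and P(B=0) = 0.498, so their product is 0.19173, but P(A=1, B=0) = 0.127. Since these differ, A and B are not independent.

no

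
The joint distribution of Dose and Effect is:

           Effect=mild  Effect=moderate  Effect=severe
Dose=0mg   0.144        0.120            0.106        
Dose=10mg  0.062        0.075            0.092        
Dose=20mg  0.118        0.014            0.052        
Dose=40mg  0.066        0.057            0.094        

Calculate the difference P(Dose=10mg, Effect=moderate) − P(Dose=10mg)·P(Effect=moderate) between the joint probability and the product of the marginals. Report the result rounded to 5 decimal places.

0.01409

P(Dose=10mg) = 0.062 + 0.075 + 0.092 = 0.229.
P(Effect=moderate) = 0.120 + 0.075 + 0.014 + 0.057 = 0.266.
P(Dose=10mg, Effect=moderate) − P(Dose=10mg)P(Effect=moderate) = 0.075 − 0.229×0.266 = 0.01409.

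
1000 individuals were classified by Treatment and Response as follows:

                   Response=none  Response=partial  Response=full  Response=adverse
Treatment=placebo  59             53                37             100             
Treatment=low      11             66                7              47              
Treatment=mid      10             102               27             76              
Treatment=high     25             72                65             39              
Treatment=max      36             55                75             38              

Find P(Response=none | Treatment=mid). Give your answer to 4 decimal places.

Total with Treatment=mid: 10 + 102 + 27 + 76 = 215.
P(Response=none | Treatment=mid) = 10/215 = 0.0465.

0.0465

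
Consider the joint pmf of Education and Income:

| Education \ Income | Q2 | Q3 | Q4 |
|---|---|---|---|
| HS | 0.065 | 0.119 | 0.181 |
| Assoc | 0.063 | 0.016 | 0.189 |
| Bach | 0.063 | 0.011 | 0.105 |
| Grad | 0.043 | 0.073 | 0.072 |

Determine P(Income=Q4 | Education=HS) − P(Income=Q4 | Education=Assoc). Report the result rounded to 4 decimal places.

-0.2093

P(Education=HS) = 0.065 + 0.119 + 0.181 = 0.365; P(Income=Q4 | Education=HS) = 0.181/0.365 = 0.49589.
P(Education=Assoc) = 0.063 + 0.016 + 0.189 = 0.268; P(Income=Q4 | Education=Assoc) = 0.189/0.268 = 0.70522.
Difference = -0.2093.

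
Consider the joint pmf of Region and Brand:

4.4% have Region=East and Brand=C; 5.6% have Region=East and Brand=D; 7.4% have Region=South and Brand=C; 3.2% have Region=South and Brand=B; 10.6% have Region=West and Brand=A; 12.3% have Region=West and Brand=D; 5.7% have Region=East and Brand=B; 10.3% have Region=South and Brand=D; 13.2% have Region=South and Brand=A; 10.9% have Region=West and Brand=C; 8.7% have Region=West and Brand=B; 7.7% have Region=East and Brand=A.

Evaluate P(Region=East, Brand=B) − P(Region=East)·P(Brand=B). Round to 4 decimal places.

P(Region=East) = 0.077 + 0.057 + 0.044 + 0.056 = 0.234.
P(Brand=B) = 0.032 + 0.057 + 0.087 = 0.176.
P(Region=East, Brand=B) − P(Region=East)P(Brand=B) = 0.057 − 0.234×0.176 = 0.0158.

0.0158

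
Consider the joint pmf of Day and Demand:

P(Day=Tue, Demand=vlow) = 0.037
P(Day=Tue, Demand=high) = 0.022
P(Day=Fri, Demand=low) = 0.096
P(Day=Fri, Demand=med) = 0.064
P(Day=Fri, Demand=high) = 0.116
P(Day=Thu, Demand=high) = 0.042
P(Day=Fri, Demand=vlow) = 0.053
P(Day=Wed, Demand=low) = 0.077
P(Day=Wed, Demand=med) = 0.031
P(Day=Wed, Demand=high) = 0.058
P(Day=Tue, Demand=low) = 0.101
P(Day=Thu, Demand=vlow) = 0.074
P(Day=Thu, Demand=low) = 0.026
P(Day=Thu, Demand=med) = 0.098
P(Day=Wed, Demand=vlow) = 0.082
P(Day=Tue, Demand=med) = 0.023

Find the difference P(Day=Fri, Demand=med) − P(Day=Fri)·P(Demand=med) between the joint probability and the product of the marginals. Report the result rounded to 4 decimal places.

-0.0071

P(Day=Fri) = 0.053 + 0.096 + 0.064 + 0.116 = 0.329.
P(Demand=med) = 0.023 + 0.031 + 0.098 + 0.064 = 0.216.
P(Day=Fri, Demand=med) − P(Day=Fri)P(Demand=med) = 0.064 − 0.329×0.216 = -0.0071.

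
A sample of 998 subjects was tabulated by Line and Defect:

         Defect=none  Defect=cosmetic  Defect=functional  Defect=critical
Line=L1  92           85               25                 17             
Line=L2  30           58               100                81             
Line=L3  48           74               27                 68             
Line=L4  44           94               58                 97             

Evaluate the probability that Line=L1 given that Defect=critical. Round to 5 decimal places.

Total with Defect=critical: 17 + 81 + 68 + 97 = 263.
P(Line=L1 | Defect=critical) = 17/263 = 0.06464.

0.06464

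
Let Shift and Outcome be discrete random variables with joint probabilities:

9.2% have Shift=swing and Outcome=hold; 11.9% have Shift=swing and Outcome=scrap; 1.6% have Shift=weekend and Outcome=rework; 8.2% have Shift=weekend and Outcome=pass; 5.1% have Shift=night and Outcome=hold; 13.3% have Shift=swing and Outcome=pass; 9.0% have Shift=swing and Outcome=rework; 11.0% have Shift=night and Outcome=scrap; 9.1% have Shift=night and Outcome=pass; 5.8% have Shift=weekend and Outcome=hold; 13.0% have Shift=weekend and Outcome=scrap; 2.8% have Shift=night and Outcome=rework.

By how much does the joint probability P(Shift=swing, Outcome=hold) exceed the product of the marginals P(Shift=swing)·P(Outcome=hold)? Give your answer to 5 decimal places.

0.00477

P(Shift=swing) = 0.133 + 0.090 + 0.119 + 0.092 = 0.434.
P(Outcome=hold) = 0.092 + 0.051 + 0.058 = 0.201.
P(Shift=swing, Outcome=hold) − P(Shift=swing)P(Outcome=hold) = 0.092 − 0.434×0.201 = 0.00477.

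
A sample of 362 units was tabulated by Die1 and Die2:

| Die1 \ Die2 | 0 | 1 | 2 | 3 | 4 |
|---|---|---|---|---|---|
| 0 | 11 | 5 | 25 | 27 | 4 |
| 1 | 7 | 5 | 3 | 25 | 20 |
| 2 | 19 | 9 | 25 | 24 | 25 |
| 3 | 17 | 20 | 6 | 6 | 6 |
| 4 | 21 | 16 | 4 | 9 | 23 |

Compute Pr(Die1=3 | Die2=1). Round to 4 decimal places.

0.3636

Total with Die2=1: 5 + 5 + 9 + 20 + 16 = 55.
P(Die1=3 | Die2=1) = 20/55 = 0.3636.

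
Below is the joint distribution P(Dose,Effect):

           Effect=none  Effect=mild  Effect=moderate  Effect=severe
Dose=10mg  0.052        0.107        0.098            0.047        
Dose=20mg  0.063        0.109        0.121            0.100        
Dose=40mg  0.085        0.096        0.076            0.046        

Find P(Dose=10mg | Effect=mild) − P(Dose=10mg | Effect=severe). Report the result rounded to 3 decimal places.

0.099

P(Effect=mild) = 0.107 + 0.109 + 0.096 = 0.312; P(Dose=10mg | Effect=mild) = 0.107/0.312 = 0.3429.
P(Effect=severe) = 0.047 + 0.100 + 0.046 = 0.193; P(Dose=10mg | Effect=severe) = 0.047/0.193 = 0.2435.
Difference = 0.099.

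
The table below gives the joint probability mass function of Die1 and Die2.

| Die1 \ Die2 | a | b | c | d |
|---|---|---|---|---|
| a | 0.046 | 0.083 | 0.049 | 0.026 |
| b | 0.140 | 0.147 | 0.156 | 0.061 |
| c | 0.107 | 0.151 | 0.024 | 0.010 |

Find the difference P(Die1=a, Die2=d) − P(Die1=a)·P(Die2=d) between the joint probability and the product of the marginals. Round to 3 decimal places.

P(Die1=a) = 0.046 + 0.083 + 0.049 + 0.026 = 0.204.
P(Die2=d) = 0.026 + 0.061 + 0.010 = 0.097.
P(Die1=a, Die2=d) − P(Die1=a)P(Die2=d) = 0.026 − 0.204×0.097 = 0.006.

0.006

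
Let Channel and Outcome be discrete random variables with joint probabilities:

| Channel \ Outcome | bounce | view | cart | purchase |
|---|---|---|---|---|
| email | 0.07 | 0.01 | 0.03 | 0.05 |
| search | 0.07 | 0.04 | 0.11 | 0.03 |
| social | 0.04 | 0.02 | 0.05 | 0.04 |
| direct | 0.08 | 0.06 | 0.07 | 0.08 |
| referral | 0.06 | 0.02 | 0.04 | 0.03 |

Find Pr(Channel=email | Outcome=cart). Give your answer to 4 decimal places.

0.1000

P(Outcome=cart) = 0.03 + 0.11 + 0.05 + 0.07 + 0.04 = 0.30.
P(Channel=email | Outcome=cart) = 0.03/0.30 = 0.1000.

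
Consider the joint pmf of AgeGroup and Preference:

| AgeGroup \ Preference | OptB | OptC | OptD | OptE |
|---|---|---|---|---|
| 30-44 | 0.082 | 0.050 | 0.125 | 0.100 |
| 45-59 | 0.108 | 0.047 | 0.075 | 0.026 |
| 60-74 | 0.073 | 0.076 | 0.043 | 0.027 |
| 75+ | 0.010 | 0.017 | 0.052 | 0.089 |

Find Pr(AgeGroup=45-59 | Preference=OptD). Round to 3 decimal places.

0.254

P(Preference=OptD) = 0.125 + 0.075 + 0.043 + 0.052 = 0.295.
P(AgeGroup=45-59 | Preference=OptD) = 0.075/0.295 = 0.254.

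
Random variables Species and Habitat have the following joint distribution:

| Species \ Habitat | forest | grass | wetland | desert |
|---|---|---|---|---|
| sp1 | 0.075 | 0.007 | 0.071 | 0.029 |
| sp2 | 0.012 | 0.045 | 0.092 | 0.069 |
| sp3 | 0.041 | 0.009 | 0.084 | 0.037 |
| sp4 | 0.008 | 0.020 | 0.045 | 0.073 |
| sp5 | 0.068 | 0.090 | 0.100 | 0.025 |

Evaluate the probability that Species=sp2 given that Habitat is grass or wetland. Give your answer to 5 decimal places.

P(Habitat=grass) = 0.007 + 0.045 + 0.009 + 0.020 + 0.090 = 0.171.
P(Habitat=wetland) = 0.071 + 0.092 + 0.084 + 0.045 + 0.100 = 0.392.
P(Habitat ∈ {grass, wetland}) = 0.171 + 0.392 = 0.563; P(Species=sp2, Habitat ∈ {grass, wetland}) = 0.045 + 0.092 = 0.137.
P(Species=sp2 | Habitat ∈ {grass, wetland}) = 0.137/0.563 = 0.24334.

0.24334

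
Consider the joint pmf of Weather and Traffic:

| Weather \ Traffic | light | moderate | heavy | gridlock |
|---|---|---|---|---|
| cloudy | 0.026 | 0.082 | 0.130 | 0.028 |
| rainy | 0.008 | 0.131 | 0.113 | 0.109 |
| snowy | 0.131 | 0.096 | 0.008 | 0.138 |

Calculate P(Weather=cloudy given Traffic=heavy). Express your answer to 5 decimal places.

0.51793

P(Traffic=heavy) = 0.130 + 0.113 + 0.008 = 0.251.
P(Weather=cloudy | Traffic=heavy) = 0.130/0.251 = 0.51793.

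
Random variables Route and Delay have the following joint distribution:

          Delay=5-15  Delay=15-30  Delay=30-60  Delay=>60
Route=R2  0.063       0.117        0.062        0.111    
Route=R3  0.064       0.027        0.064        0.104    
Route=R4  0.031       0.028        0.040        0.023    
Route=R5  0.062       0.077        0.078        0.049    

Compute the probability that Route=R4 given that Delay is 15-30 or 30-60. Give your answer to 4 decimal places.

0.1379

P(Delay=15-30) = 0.117 + 0.027 + 0.028 + 0.077 = 0.249.
P(Delay=30-60) = 0.062 + 0.064 + 0.040 + 0.078 = 0.244.
P(Delay ∈ {15-30, 30-60}) = 0.249 + 0.244 = 0.493; P(Route=R4, Delay ∈ {15-30, 30-60}) = 0.028 + 0.040 = 0.068.
P(Route=R4 | Delay ∈ {15-30, 30-60}) = 0.068/0.493 = 0.1379.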